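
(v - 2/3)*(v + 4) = v^2 + 10*v/3 - 8/3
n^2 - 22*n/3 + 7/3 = (n - 7)*(n - 1/3)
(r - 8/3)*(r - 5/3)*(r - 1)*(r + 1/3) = r^4 - 5*r^3 + 7*r^2 - 41*r/27 - 40/27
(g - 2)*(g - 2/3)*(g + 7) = g^3 + 13*g^2/3 - 52*g/3 + 28/3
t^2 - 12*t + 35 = (t - 7)*(t - 5)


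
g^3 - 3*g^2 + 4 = (g - 2)^2*(g + 1)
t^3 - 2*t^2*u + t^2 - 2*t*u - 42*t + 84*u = (t - 6)*(t + 7)*(t - 2*u)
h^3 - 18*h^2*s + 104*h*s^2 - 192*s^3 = (h - 8*s)*(h - 6*s)*(h - 4*s)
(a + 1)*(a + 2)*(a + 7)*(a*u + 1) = a^4*u + 10*a^3*u + a^3 + 23*a^2*u + 10*a^2 + 14*a*u + 23*a + 14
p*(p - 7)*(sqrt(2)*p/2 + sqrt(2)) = sqrt(2)*p^3/2 - 5*sqrt(2)*p^2/2 - 7*sqrt(2)*p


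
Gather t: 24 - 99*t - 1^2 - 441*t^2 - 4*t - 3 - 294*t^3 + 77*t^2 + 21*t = -294*t^3 - 364*t^2 - 82*t + 20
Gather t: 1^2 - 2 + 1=0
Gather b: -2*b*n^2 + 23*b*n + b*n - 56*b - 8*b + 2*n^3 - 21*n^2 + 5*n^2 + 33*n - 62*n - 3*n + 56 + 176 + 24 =b*(-2*n^2 + 24*n - 64) + 2*n^3 - 16*n^2 - 32*n + 256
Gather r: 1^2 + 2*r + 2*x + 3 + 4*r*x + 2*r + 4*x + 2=r*(4*x + 4) + 6*x + 6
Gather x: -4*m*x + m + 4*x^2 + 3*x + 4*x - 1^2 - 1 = m + 4*x^2 + x*(7 - 4*m) - 2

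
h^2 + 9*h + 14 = (h + 2)*(h + 7)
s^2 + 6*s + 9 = (s + 3)^2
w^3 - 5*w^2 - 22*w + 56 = (w - 7)*(w - 2)*(w + 4)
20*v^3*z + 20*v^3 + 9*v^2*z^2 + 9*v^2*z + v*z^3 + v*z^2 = (4*v + z)*(5*v + z)*(v*z + v)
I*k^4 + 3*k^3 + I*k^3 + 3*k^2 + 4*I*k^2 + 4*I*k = k*(k - 4*I)*(k + I)*(I*k + I)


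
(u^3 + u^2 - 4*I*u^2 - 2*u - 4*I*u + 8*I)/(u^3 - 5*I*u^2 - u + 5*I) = (u^2 + u*(2 - 4*I) - 8*I)/(u^2 + u*(1 - 5*I) - 5*I)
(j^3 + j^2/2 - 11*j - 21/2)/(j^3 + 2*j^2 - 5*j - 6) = (j - 7/2)/(j - 2)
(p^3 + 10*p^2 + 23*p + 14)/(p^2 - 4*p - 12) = (p^2 + 8*p + 7)/(p - 6)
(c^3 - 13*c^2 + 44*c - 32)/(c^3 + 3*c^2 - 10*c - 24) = (c^3 - 13*c^2 + 44*c - 32)/(c^3 + 3*c^2 - 10*c - 24)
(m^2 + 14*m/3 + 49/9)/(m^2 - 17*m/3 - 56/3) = (m + 7/3)/(m - 8)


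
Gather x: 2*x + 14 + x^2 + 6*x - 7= x^2 + 8*x + 7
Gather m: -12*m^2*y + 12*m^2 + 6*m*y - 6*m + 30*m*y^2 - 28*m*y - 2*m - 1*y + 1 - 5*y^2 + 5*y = m^2*(12 - 12*y) + m*(30*y^2 - 22*y - 8) - 5*y^2 + 4*y + 1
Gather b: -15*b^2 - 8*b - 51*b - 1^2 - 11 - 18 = -15*b^2 - 59*b - 30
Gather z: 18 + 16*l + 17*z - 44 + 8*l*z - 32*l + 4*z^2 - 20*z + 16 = -16*l + 4*z^2 + z*(8*l - 3) - 10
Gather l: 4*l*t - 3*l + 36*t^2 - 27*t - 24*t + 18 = l*(4*t - 3) + 36*t^2 - 51*t + 18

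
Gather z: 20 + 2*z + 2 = 2*z + 22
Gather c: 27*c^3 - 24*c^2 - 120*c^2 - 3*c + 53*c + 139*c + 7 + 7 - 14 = 27*c^3 - 144*c^2 + 189*c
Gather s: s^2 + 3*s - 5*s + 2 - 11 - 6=s^2 - 2*s - 15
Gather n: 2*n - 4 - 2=2*n - 6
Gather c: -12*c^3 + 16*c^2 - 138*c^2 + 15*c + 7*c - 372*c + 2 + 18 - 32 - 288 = -12*c^3 - 122*c^2 - 350*c - 300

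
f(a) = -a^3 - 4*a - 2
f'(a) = -3*a^2 - 4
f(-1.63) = 8.85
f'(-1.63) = -11.97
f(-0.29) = -0.82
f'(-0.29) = -4.25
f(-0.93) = 2.52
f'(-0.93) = -6.59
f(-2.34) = 20.17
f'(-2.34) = -20.43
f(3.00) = -41.00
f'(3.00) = -31.00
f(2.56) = -29.02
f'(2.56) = -23.66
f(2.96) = -39.77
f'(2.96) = -30.28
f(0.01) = -2.04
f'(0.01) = -4.00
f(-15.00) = 3433.00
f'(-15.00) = -679.00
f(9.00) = -767.00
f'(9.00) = -247.00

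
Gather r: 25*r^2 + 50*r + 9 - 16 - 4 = 25*r^2 + 50*r - 11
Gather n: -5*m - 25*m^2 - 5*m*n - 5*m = -25*m^2 - 5*m*n - 10*m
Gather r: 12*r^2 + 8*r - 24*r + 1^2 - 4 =12*r^2 - 16*r - 3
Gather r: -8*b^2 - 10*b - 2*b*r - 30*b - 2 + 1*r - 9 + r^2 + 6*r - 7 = -8*b^2 - 40*b + r^2 + r*(7 - 2*b) - 18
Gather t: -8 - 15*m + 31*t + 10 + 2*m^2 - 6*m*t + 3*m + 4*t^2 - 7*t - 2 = 2*m^2 - 12*m + 4*t^2 + t*(24 - 6*m)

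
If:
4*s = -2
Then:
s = -1/2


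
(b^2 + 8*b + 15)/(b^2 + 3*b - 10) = (b + 3)/(b - 2)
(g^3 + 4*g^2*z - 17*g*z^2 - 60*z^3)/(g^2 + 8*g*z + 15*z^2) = g - 4*z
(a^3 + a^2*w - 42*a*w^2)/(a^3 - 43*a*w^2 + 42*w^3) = a/(a - w)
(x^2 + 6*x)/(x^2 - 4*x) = (x + 6)/(x - 4)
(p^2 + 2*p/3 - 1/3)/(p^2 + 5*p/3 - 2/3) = (p + 1)/(p + 2)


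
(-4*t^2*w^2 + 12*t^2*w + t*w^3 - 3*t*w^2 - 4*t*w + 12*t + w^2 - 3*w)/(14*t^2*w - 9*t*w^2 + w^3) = (-4*t^2*w^2 + 12*t^2*w + t*w^3 - 3*t*w^2 - 4*t*w + 12*t + w^2 - 3*w)/(w*(14*t^2 - 9*t*w + w^2))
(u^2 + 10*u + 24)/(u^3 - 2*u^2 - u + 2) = (u^2 + 10*u + 24)/(u^3 - 2*u^2 - u + 2)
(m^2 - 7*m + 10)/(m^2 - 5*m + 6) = (m - 5)/(m - 3)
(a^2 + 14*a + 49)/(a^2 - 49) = (a + 7)/(a - 7)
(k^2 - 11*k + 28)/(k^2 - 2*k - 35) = (k - 4)/(k + 5)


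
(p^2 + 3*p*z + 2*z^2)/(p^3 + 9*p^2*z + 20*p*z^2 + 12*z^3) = 1/(p + 6*z)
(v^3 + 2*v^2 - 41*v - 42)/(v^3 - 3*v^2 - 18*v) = (v^2 + 8*v + 7)/(v*(v + 3))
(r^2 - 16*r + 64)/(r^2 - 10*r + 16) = (r - 8)/(r - 2)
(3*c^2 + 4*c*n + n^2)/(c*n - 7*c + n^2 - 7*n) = (3*c + n)/(n - 7)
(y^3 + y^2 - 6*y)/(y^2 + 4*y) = (y^2 + y - 6)/(y + 4)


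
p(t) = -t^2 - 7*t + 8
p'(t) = -2*t - 7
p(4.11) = -37.66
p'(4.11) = -15.22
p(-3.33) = 20.22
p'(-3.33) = -0.34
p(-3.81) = 20.15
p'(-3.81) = 0.62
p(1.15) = -1.37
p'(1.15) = -9.30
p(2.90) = -20.71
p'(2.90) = -12.80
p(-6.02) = 13.90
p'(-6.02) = 5.04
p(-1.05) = 14.25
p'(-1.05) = -4.90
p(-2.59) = 19.42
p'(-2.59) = -1.82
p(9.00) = -136.00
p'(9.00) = -25.00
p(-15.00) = -112.00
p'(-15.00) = 23.00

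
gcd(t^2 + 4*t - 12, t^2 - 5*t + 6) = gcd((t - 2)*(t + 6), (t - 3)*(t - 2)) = t - 2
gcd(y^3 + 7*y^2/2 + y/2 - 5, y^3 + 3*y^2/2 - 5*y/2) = y^2 + 3*y/2 - 5/2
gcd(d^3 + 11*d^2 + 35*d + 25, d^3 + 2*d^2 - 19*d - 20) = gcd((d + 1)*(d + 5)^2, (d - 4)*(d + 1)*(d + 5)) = d^2 + 6*d + 5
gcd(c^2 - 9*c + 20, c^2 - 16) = c - 4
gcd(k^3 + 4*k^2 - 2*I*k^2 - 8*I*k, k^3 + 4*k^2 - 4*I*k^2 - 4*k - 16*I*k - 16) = k^2 + k*(4 - 2*I) - 8*I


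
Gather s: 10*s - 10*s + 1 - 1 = 0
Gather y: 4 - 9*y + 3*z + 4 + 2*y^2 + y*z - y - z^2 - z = 2*y^2 + y*(z - 10) - z^2 + 2*z + 8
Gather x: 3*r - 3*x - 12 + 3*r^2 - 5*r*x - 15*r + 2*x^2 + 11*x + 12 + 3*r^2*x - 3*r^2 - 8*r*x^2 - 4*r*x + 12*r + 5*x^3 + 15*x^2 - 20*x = 5*x^3 + x^2*(17 - 8*r) + x*(3*r^2 - 9*r - 12)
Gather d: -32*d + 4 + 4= 8 - 32*d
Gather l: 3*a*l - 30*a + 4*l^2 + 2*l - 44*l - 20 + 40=-30*a + 4*l^2 + l*(3*a - 42) + 20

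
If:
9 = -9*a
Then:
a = -1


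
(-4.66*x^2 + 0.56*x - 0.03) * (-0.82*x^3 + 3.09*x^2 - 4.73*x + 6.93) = 3.8212*x^5 - 14.8586*x^4 + 23.7968*x^3 - 35.0353*x^2 + 4.0227*x - 0.2079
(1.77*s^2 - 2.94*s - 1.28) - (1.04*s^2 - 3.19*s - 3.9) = 0.73*s^2 + 0.25*s + 2.62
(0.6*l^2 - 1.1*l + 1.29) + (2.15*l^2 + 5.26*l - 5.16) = 2.75*l^2 + 4.16*l - 3.87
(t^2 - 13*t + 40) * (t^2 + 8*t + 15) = t^4 - 5*t^3 - 49*t^2 + 125*t + 600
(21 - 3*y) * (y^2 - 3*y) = -3*y^3 + 30*y^2 - 63*y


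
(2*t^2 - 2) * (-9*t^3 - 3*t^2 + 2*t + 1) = -18*t^5 - 6*t^4 + 22*t^3 + 8*t^2 - 4*t - 2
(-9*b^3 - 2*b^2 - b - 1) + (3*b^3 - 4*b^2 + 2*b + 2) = -6*b^3 - 6*b^2 + b + 1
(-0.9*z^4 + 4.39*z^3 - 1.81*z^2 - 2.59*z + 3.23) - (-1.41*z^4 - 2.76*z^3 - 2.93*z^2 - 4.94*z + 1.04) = 0.51*z^4 + 7.15*z^3 + 1.12*z^2 + 2.35*z + 2.19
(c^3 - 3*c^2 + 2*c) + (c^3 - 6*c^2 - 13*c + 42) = 2*c^3 - 9*c^2 - 11*c + 42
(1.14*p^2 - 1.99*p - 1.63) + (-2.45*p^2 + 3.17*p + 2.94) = -1.31*p^2 + 1.18*p + 1.31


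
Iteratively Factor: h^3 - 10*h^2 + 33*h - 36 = (h - 3)*(h^2 - 7*h + 12) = (h - 4)*(h - 3)*(h - 3)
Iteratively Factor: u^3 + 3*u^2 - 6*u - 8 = (u - 2)*(u^2 + 5*u + 4) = (u - 2)*(u + 4)*(u + 1)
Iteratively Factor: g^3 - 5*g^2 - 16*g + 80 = (g + 4)*(g^2 - 9*g + 20) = (g - 5)*(g + 4)*(g - 4)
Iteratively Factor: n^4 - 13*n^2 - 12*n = (n + 1)*(n^3 - n^2 - 12*n) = (n - 4)*(n + 1)*(n^2 + 3*n) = (n - 4)*(n + 1)*(n + 3)*(n)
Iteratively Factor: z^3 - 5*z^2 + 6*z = (z)*(z^2 - 5*z + 6) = z*(z - 3)*(z - 2)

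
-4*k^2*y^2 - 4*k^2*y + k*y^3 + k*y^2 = y*(-4*k + y)*(k*y + k)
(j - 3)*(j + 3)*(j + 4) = j^3 + 4*j^2 - 9*j - 36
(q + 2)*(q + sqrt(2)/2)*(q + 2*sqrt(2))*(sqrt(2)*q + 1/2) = sqrt(2)*q^4 + 2*sqrt(2)*q^3 + 11*q^3/2 + 13*sqrt(2)*q^2/4 + 11*q^2 + q + 13*sqrt(2)*q/2 + 2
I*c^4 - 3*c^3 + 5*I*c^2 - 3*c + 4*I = (c - I)*(c + I)*(c + 4*I)*(I*c + 1)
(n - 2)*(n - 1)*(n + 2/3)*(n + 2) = n^4 - n^3/3 - 14*n^2/3 + 4*n/3 + 8/3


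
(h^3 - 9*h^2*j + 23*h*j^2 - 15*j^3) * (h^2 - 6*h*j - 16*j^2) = h^5 - 15*h^4*j + 61*h^3*j^2 - 9*h^2*j^3 - 278*h*j^4 + 240*j^5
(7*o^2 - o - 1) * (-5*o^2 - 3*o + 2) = -35*o^4 - 16*o^3 + 22*o^2 + o - 2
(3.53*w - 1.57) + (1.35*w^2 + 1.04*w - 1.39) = 1.35*w^2 + 4.57*w - 2.96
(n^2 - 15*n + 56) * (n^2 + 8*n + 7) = n^4 - 7*n^3 - 57*n^2 + 343*n + 392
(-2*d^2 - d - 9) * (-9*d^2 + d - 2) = 18*d^4 + 7*d^3 + 84*d^2 - 7*d + 18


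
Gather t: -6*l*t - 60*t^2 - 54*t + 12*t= -60*t^2 + t*(-6*l - 42)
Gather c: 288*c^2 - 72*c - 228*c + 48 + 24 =288*c^2 - 300*c + 72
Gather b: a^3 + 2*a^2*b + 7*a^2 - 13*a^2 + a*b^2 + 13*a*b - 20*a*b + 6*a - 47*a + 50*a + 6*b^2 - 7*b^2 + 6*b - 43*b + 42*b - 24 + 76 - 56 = a^3 - 6*a^2 + 9*a + b^2*(a - 1) + b*(2*a^2 - 7*a + 5) - 4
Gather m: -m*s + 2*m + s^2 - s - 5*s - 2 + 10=m*(2 - s) + s^2 - 6*s + 8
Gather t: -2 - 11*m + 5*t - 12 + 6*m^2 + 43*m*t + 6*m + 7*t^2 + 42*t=6*m^2 - 5*m + 7*t^2 + t*(43*m + 47) - 14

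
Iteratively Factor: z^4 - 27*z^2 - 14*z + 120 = (z + 3)*(z^3 - 3*z^2 - 18*z + 40) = (z - 2)*(z + 3)*(z^2 - z - 20) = (z - 2)*(z + 3)*(z + 4)*(z - 5)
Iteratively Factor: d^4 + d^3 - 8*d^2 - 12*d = (d + 2)*(d^3 - d^2 - 6*d) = (d - 3)*(d + 2)*(d^2 + 2*d) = d*(d - 3)*(d + 2)*(d + 2)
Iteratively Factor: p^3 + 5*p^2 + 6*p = (p + 2)*(p^2 + 3*p) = p*(p + 2)*(p + 3)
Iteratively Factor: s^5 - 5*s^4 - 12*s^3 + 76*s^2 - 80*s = (s + 4)*(s^4 - 9*s^3 + 24*s^2 - 20*s) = (s - 5)*(s + 4)*(s^3 - 4*s^2 + 4*s) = (s - 5)*(s - 2)*(s + 4)*(s^2 - 2*s) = (s - 5)*(s - 2)^2*(s + 4)*(s)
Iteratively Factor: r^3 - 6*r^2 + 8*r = (r - 4)*(r^2 - 2*r) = r*(r - 4)*(r - 2)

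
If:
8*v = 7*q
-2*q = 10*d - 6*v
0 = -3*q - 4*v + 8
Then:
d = 2/5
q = 16/13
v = 14/13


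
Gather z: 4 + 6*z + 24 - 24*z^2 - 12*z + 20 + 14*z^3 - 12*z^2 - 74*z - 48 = 14*z^3 - 36*z^2 - 80*z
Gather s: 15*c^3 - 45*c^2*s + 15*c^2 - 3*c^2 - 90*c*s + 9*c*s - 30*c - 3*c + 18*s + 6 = 15*c^3 + 12*c^2 - 33*c + s*(-45*c^2 - 81*c + 18) + 6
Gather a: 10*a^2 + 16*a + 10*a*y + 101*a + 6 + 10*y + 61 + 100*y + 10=10*a^2 + a*(10*y + 117) + 110*y + 77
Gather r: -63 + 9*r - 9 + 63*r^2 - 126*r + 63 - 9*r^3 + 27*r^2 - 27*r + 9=-9*r^3 + 90*r^2 - 144*r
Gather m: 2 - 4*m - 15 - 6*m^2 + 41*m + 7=-6*m^2 + 37*m - 6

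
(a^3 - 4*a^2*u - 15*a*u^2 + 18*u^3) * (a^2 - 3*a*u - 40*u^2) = a^5 - 7*a^4*u - 43*a^3*u^2 + 223*a^2*u^3 + 546*a*u^4 - 720*u^5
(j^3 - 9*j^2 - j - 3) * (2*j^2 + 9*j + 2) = 2*j^5 - 9*j^4 - 81*j^3 - 33*j^2 - 29*j - 6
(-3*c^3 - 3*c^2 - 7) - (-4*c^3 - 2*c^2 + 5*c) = c^3 - c^2 - 5*c - 7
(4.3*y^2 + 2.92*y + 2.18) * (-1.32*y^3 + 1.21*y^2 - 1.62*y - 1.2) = -5.676*y^5 + 1.3486*y^4 - 6.3104*y^3 - 7.2526*y^2 - 7.0356*y - 2.616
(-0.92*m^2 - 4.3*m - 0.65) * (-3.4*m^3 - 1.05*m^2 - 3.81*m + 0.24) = 3.128*m^5 + 15.586*m^4 + 10.2302*m^3 + 16.8447*m^2 + 1.4445*m - 0.156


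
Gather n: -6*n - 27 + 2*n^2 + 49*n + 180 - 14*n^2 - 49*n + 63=-12*n^2 - 6*n + 216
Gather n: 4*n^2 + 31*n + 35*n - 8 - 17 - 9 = 4*n^2 + 66*n - 34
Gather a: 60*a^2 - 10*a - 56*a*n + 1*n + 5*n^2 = 60*a^2 + a*(-56*n - 10) + 5*n^2 + n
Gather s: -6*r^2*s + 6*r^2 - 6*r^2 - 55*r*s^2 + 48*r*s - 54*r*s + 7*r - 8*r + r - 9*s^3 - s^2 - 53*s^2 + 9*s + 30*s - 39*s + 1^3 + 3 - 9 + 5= -9*s^3 + s^2*(-55*r - 54) + s*(-6*r^2 - 6*r)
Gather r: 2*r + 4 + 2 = 2*r + 6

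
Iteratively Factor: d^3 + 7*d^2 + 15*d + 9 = (d + 3)*(d^2 + 4*d + 3) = (d + 3)^2*(d + 1)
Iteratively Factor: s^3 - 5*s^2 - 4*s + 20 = (s - 2)*(s^2 - 3*s - 10) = (s - 2)*(s + 2)*(s - 5)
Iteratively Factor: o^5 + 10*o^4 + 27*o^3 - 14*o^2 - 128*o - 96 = (o + 1)*(o^4 + 9*o^3 + 18*o^2 - 32*o - 96) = (o + 1)*(o + 4)*(o^3 + 5*o^2 - 2*o - 24) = (o - 2)*(o + 1)*(o + 4)*(o^2 + 7*o + 12) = (o - 2)*(o + 1)*(o + 4)^2*(o + 3)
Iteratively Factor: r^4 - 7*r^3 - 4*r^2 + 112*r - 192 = (r - 3)*(r^3 - 4*r^2 - 16*r + 64) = (r - 4)*(r - 3)*(r^2 - 16) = (r - 4)*(r - 3)*(r + 4)*(r - 4)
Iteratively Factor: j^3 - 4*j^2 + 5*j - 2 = (j - 1)*(j^2 - 3*j + 2) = (j - 2)*(j - 1)*(j - 1)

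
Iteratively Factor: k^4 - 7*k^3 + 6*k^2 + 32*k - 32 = (k - 1)*(k^3 - 6*k^2 + 32) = (k - 1)*(k + 2)*(k^2 - 8*k + 16) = (k - 4)*(k - 1)*(k + 2)*(k - 4)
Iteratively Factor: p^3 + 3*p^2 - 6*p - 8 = (p - 2)*(p^2 + 5*p + 4) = (p - 2)*(p + 4)*(p + 1)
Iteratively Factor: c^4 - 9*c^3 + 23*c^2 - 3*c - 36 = (c + 1)*(c^3 - 10*c^2 + 33*c - 36) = (c - 4)*(c + 1)*(c^2 - 6*c + 9) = (c - 4)*(c - 3)*(c + 1)*(c - 3)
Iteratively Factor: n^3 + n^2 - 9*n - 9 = (n + 1)*(n^2 - 9) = (n - 3)*(n + 1)*(n + 3)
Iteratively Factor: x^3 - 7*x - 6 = (x + 2)*(x^2 - 2*x - 3) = (x + 1)*(x + 2)*(x - 3)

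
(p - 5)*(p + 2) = p^2 - 3*p - 10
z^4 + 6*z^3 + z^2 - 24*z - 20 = (z - 2)*(z + 1)*(z + 2)*(z + 5)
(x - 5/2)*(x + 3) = x^2 + x/2 - 15/2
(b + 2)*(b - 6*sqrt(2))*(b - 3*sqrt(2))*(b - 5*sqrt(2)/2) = b^4 - 23*sqrt(2)*b^3/2 + 2*b^3 - 23*sqrt(2)*b^2 + 81*b^2 - 90*sqrt(2)*b + 162*b - 180*sqrt(2)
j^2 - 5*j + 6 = (j - 3)*(j - 2)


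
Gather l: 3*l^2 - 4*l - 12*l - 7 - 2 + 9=3*l^2 - 16*l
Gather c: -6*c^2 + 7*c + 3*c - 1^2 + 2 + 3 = -6*c^2 + 10*c + 4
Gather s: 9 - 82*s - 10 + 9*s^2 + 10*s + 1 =9*s^2 - 72*s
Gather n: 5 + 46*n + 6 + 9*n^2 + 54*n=9*n^2 + 100*n + 11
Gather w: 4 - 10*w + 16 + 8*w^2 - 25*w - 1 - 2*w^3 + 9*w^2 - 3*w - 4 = -2*w^3 + 17*w^2 - 38*w + 15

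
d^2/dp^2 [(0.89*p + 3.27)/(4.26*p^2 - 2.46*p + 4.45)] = ((0.89*p + 3.27)*(8.52*p - 2.46)*(17.04*p - 4.92) - (22.7484*p + 23.4816)*(4.26*p^2 - 2.46*p + 4.45))/(4.26*p^2 - 2.46*p + 4.45)^3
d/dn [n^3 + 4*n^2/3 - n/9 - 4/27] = 3*n^2 + 8*n/3 - 1/9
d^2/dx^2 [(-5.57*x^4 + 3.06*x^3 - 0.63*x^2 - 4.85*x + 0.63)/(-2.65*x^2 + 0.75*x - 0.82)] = (78.23065*x^6 - 66.42225*x^5 + 91.42041*x^4 + 25.66996*x^3 + 21.475626*x^2 - 68.066814*x + 8.841954)/(18.609625*x^6 - 15.800625*x^5 + 21.747225*x^4 - 10.200375*x^3 + 6.72933*x^2 - 1.5129*x + 0.551368)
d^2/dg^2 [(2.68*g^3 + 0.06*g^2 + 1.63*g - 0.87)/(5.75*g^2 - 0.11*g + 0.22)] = (1.77635683940025e-15*g^4 + 101.144106*g^3 - 173.430786*g^2 - 8.291778*g + 2.264746)/(190.109375*g^6 - 10.910625*g^5 + 22.029975*g^4 - 0.836231*g^3 + 0.842886*g^2 - 0.015972*g + 0.010648)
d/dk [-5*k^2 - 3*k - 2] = -10*k - 3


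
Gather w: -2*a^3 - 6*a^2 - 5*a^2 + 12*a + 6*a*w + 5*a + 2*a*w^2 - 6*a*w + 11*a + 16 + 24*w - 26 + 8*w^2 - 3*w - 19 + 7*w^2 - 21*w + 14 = -2*a^3 - 11*a^2 + 28*a + w^2*(2*a + 15) - 15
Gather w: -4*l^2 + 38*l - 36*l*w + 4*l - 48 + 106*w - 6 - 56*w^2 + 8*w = -4*l^2 + 42*l - 56*w^2 + w*(114 - 36*l) - 54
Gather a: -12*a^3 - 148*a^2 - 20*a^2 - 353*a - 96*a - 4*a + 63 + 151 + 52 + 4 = -12*a^3 - 168*a^2 - 453*a + 270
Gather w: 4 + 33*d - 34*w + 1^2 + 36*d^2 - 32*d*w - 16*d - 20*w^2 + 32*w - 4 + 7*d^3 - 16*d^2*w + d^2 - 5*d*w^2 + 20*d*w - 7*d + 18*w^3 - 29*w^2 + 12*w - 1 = 7*d^3 + 37*d^2 + 10*d + 18*w^3 + w^2*(-5*d - 49) + w*(-16*d^2 - 12*d + 10)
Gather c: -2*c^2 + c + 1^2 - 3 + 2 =-2*c^2 + c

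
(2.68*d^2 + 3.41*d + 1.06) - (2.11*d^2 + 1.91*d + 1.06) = 0.57*d^2 + 1.5*d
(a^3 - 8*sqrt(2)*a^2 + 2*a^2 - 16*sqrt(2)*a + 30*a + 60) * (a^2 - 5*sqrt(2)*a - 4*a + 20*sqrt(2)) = a^5 - 13*sqrt(2)*a^4 - 2*a^4 + 26*sqrt(2)*a^3 + 102*a^3 - 220*a^2 - 46*sqrt(2)*a^2 - 880*a + 300*sqrt(2)*a + 1200*sqrt(2)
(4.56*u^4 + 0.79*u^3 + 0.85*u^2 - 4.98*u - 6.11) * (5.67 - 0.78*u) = -3.5568*u^5 + 25.239*u^4 + 3.8163*u^3 + 8.7039*u^2 - 23.4708*u - 34.6437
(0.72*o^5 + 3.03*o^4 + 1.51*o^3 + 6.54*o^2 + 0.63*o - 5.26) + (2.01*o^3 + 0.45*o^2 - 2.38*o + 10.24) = 0.72*o^5 + 3.03*o^4 + 3.52*o^3 + 6.99*o^2 - 1.75*o + 4.98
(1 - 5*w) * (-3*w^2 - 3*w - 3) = 15*w^3 + 12*w^2 + 12*w - 3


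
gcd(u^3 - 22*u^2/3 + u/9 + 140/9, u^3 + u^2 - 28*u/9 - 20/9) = u - 5/3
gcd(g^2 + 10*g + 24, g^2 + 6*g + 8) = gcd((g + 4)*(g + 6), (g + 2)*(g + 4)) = g + 4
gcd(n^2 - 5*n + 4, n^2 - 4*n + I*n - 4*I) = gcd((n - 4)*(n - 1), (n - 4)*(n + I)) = n - 4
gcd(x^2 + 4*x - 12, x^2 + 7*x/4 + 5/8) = 1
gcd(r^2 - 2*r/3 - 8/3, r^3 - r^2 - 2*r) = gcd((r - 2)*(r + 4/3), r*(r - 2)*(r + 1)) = r - 2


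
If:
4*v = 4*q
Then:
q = v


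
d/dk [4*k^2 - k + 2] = 8*k - 1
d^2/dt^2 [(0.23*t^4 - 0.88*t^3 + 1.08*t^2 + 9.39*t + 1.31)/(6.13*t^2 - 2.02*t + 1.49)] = (17.285374*t^6 - 17.0879880000001*t^5 + 18.2354580000001*t^4 + 730.258342*t^3 + 258.187278*t^2 - 623.642022*t + 48.079814)/(230.346397*t^6 - 227.716014*t^5 + 243.007299*t^4 - 118.942852*t^3 + 59.067027*t^2 - 13.453806*t + 3.307949)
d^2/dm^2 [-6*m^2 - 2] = -12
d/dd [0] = 0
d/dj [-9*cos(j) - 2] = 9*sin(j)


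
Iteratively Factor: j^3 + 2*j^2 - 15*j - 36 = (j + 3)*(j^2 - j - 12) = (j + 3)^2*(j - 4)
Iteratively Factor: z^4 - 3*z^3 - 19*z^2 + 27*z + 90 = (z + 2)*(z^3 - 5*z^2 - 9*z + 45) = (z + 2)*(z + 3)*(z^2 - 8*z + 15) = (z - 3)*(z + 2)*(z + 3)*(z - 5)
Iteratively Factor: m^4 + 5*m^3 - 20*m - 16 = (m - 2)*(m^3 + 7*m^2 + 14*m + 8) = (m - 2)*(m + 4)*(m^2 + 3*m + 2) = (m - 2)*(m + 1)*(m + 4)*(m + 2)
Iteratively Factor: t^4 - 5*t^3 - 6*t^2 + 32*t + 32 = (t - 4)*(t^3 - t^2 - 10*t - 8) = (t - 4)*(t + 1)*(t^2 - 2*t - 8) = (t - 4)*(t + 1)*(t + 2)*(t - 4)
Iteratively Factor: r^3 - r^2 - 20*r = (r)*(r^2 - r - 20) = r*(r + 4)*(r - 5)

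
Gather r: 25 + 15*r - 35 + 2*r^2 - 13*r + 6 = 2*r^2 + 2*r - 4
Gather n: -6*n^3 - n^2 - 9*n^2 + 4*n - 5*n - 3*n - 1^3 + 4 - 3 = -6*n^3 - 10*n^2 - 4*n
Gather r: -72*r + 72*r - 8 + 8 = 0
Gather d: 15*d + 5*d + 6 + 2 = 20*d + 8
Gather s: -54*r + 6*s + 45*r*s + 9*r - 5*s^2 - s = -45*r - 5*s^2 + s*(45*r + 5)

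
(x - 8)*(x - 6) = x^2 - 14*x + 48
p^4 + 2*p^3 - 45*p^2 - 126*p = p*(p - 7)*(p + 3)*(p + 6)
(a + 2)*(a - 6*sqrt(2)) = a^2 - 6*sqrt(2)*a + 2*a - 12*sqrt(2)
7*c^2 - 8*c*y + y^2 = (-7*c + y)*(-c + y)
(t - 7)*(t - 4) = t^2 - 11*t + 28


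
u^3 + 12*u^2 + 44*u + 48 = (u + 2)*(u + 4)*(u + 6)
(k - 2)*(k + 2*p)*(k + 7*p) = k^3 + 9*k^2*p - 2*k^2 + 14*k*p^2 - 18*k*p - 28*p^2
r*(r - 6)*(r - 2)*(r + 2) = r^4 - 6*r^3 - 4*r^2 + 24*r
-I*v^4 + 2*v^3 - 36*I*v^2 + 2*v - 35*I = (v - 5*I)*(v - I)*(v + 7*I)*(-I*v + 1)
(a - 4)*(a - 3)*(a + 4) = a^3 - 3*a^2 - 16*a + 48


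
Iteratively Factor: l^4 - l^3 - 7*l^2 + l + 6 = (l - 3)*(l^3 + 2*l^2 - l - 2) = (l - 3)*(l + 2)*(l^2 - 1) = (l - 3)*(l + 1)*(l + 2)*(l - 1)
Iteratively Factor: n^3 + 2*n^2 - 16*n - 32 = (n - 4)*(n^2 + 6*n + 8) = (n - 4)*(n + 2)*(n + 4)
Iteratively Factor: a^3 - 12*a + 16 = (a - 2)*(a^2 + 2*a - 8) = (a - 2)^2*(a + 4)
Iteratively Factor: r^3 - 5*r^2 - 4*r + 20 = (r + 2)*(r^2 - 7*r + 10) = (r - 2)*(r + 2)*(r - 5)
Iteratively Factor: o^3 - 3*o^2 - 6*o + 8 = (o - 1)*(o^2 - 2*o - 8) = (o - 1)*(o + 2)*(o - 4)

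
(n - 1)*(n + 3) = n^2 + 2*n - 3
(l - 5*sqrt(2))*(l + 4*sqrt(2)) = l^2 - sqrt(2)*l - 40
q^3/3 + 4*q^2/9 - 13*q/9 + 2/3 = (q/3 + 1)*(q - 1)*(q - 2/3)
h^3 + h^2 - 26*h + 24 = (h - 4)*(h - 1)*(h + 6)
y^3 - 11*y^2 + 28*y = y*(y - 7)*(y - 4)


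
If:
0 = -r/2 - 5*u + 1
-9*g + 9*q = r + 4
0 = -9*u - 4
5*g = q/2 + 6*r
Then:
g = 6358/729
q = 7204/729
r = 58/9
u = -4/9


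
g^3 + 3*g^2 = g^2*(g + 3)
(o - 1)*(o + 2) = o^2 + o - 2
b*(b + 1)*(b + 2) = b^3 + 3*b^2 + 2*b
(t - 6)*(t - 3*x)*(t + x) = t^3 - 2*t^2*x - 6*t^2 - 3*t*x^2 + 12*t*x + 18*x^2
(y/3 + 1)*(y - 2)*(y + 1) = y^3/3 + 2*y^2/3 - 5*y/3 - 2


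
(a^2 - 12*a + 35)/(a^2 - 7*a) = (a - 5)/a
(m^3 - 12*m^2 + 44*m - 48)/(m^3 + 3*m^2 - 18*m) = (m^3 - 12*m^2 + 44*m - 48)/(m*(m^2 + 3*m - 18))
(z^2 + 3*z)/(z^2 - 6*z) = (z + 3)/(z - 6)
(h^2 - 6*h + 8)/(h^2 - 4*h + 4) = (h - 4)/(h - 2)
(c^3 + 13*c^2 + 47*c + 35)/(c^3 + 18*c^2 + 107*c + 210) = (c + 1)/(c + 6)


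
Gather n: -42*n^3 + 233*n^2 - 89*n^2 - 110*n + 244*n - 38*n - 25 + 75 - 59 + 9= -42*n^3 + 144*n^2 + 96*n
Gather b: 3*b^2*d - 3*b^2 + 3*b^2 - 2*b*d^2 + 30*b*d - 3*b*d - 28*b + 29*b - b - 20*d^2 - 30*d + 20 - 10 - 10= 3*b^2*d + b*(-2*d^2 + 27*d) - 20*d^2 - 30*d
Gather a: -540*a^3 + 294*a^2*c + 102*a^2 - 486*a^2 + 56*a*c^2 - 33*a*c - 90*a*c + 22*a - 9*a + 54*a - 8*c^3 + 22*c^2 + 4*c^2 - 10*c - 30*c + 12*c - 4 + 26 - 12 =-540*a^3 + a^2*(294*c - 384) + a*(56*c^2 - 123*c + 67) - 8*c^3 + 26*c^2 - 28*c + 10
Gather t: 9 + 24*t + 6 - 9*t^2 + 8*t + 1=-9*t^2 + 32*t + 16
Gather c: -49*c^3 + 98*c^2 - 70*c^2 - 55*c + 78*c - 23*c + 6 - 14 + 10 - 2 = -49*c^3 + 28*c^2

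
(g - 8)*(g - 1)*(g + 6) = g^3 - 3*g^2 - 46*g + 48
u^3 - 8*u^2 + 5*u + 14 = (u - 7)*(u - 2)*(u + 1)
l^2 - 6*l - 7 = (l - 7)*(l + 1)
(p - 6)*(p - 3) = p^2 - 9*p + 18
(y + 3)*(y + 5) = y^2 + 8*y + 15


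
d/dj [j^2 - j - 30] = 2*j - 1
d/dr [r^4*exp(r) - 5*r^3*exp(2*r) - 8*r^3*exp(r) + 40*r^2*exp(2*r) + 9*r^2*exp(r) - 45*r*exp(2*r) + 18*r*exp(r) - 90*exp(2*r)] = (r^4 - 10*r^3*exp(r) - 4*r^3 + 65*r^2*exp(r) - 15*r^2 - 10*r*exp(r) + 36*r - 225*exp(r) + 18)*exp(r)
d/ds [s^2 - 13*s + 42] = 2*s - 13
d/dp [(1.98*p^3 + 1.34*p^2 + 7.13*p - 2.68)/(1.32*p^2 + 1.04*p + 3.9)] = (2.6136*p^4 + 4.1184*p^3 + 15.148*p^2 + 17.5272*p + 30.5942)/(1.7424*p^4 + 2.7456*p^3 + 11.3776*p^2 + 8.112*p + 15.21)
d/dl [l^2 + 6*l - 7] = 2*l + 6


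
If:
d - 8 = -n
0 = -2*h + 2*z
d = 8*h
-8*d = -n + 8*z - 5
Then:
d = 13/10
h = 13/80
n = 67/10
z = 13/80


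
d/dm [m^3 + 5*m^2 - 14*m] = 3*m^2 + 10*m - 14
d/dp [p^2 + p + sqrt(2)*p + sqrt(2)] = 2*p + 1 + sqrt(2)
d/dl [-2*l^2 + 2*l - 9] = 2 - 4*l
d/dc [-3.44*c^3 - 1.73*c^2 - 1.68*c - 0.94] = -10.32*c^2 - 3.46*c - 1.68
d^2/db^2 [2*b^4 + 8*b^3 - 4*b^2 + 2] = 24*b^2 + 48*b - 8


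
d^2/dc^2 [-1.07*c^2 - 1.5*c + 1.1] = -2.14000000000000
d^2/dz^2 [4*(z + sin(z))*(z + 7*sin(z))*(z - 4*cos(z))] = -32*z^2*sin(z) + 16*z^2*cos(z) + 64*z*sin(z) + 256*z*sin(2*z) + 128*z*cos(z) + 56*z*cos(2*z) + 24*z + 64*sin(z) + 56*sin(2*z) - 4*cos(z) - 256*cos(2*z) - 252*cos(3*z)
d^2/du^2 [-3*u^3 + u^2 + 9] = 2 - 18*u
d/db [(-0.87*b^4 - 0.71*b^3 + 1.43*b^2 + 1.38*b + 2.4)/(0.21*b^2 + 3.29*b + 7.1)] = (-0.3654*b^5 - 8.736*b^4 - 29.3798*b^3 - 10.7081*b^2 + 19.298*b + 1.902)/(0.0441*b^4 + 1.3818*b^3 + 13.8061*b^2 + 46.718*b + 50.41)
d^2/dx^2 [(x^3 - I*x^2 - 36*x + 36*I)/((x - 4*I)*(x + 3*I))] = 24*(-4*x^3 + 9*I*x^2 + 153*x - 87*I)/(x^6 - 3*I*x^5 + 33*x^4 - 71*I*x^3 + 396*x^2 - 432*I*x + 1728)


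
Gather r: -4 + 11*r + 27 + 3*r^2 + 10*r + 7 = 3*r^2 + 21*r + 30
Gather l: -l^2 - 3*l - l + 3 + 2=-l^2 - 4*l + 5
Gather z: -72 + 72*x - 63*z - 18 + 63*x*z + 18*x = 90*x + z*(63*x - 63) - 90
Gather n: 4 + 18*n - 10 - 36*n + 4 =-18*n - 2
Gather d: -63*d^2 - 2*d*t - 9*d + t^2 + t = -63*d^2 + d*(-2*t - 9) + t^2 + t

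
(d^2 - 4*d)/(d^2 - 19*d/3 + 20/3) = 3*d*(d - 4)/(3*d^2 - 19*d + 20)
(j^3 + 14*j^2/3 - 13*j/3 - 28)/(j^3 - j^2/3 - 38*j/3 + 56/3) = (j + 3)/(j - 2)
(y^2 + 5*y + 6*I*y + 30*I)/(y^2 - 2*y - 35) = (y + 6*I)/(y - 7)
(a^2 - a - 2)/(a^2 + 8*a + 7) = (a - 2)/(a + 7)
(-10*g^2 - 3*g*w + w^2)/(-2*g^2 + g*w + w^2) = (-5*g + w)/(-g + w)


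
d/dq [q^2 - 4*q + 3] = 2*q - 4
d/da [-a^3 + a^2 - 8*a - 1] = -3*a^2 + 2*a - 8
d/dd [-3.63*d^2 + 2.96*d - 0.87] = 2.96 - 7.26*d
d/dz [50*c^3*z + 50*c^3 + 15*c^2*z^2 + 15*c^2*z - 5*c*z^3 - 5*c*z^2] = 5*c*(10*c^2 + 6*c*z + 3*c - 3*z^2 - 2*z)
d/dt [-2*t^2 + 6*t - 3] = 6 - 4*t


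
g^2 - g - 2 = (g - 2)*(g + 1)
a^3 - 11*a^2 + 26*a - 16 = (a - 8)*(a - 2)*(a - 1)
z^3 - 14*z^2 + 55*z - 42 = (z - 7)*(z - 6)*(z - 1)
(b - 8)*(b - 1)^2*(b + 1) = b^4 - 9*b^3 + 7*b^2 + 9*b - 8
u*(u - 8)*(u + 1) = u^3 - 7*u^2 - 8*u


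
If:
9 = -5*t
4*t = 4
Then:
No Solution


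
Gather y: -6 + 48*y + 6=48*y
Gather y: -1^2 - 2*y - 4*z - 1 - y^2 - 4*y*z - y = -y^2 + y*(-4*z - 3) - 4*z - 2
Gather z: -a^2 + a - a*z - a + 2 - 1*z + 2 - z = -a^2 + z*(-a - 2) + 4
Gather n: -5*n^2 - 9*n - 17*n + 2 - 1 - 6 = -5*n^2 - 26*n - 5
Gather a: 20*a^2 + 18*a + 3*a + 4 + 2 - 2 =20*a^2 + 21*a + 4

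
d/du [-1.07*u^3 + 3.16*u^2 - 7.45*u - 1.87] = -3.21*u^2 + 6.32*u - 7.45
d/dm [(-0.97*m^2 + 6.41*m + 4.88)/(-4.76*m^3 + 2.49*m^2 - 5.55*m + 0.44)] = (-4.6172*m^4 + 61.0232*m^3 + 59.109*m^2 - 25.156*m + 29.9044)/(22.6576*m^6 - 23.7048*m^5 + 59.0361*m^4 - 31.8278*m^3 + 32.9937*m^2 - 4.884*m + 0.1936)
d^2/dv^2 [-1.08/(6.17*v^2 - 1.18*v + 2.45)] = (82.228824*v^2 - 15.726096*v - 1.08*(12.34*v - 1.18)*(24.68*v - 2.36) + 32.65164)/(6.17*v^2 - 1.18*v + 2.45)^3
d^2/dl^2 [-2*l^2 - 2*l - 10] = -4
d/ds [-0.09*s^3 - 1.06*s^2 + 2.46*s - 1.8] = -0.27*s^2 - 2.12*s + 2.46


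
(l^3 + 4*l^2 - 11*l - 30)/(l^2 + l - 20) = (l^2 - l - 6)/(l - 4)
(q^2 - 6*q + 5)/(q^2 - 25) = (q - 1)/(q + 5)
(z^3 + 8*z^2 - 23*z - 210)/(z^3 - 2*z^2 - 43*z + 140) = (z + 6)/(z - 4)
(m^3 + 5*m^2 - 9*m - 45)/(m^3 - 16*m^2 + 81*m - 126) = (m^2 + 8*m + 15)/(m^2 - 13*m + 42)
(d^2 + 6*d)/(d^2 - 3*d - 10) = d*(d + 6)/(d^2 - 3*d - 10)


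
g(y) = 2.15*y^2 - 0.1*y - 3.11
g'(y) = 4.3*y - 0.1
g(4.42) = 38.45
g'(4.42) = 18.91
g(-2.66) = 12.37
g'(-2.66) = -11.54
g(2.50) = 10.08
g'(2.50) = 10.65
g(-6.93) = 100.84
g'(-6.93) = -29.90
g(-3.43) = 22.53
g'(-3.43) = -14.85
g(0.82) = -1.75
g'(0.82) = 3.43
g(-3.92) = 30.32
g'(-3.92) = -16.96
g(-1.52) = 2.01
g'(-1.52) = -6.64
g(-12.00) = 307.69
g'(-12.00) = -51.70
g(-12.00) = 307.69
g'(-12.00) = -51.70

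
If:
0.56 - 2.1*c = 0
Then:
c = 0.27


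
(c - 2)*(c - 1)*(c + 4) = c^3 + c^2 - 10*c + 8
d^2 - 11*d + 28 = (d - 7)*(d - 4)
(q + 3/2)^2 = q^2 + 3*q + 9/4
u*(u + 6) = u^2 + 6*u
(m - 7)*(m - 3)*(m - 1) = m^3 - 11*m^2 + 31*m - 21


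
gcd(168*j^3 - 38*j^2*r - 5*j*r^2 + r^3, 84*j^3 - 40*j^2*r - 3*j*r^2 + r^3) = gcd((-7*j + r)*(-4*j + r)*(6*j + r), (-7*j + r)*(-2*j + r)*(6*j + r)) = -42*j^2 - j*r + r^2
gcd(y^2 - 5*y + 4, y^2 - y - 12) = y - 4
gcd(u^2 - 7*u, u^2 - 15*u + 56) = u - 7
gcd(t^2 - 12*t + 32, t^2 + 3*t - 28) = t - 4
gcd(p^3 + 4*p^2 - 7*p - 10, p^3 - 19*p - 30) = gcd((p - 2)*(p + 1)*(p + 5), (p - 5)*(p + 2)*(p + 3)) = 1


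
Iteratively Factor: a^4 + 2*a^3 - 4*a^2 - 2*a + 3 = (a + 1)*(a^3 + a^2 - 5*a + 3) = (a + 1)*(a + 3)*(a^2 - 2*a + 1) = (a - 1)*(a + 1)*(a + 3)*(a - 1)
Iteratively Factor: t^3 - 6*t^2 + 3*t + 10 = (t + 1)*(t^2 - 7*t + 10) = (t - 2)*(t + 1)*(t - 5)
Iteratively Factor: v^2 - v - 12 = (v - 4)*(v + 3)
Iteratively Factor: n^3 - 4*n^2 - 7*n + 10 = (n - 5)*(n^2 + n - 2) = (n - 5)*(n - 1)*(n + 2)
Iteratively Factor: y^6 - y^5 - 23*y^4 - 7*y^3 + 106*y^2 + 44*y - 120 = (y - 5)*(y^5 + 4*y^4 - 3*y^3 - 22*y^2 - 4*y + 24) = (y - 5)*(y - 2)*(y^4 + 6*y^3 + 9*y^2 - 4*y - 12) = (y - 5)*(y - 2)*(y + 2)*(y^3 + 4*y^2 + y - 6) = (y - 5)*(y - 2)*(y + 2)^2*(y^2 + 2*y - 3) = (y - 5)*(y - 2)*(y - 1)*(y + 2)^2*(y + 3)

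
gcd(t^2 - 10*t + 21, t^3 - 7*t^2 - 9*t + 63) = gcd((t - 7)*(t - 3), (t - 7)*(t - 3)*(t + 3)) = t^2 - 10*t + 21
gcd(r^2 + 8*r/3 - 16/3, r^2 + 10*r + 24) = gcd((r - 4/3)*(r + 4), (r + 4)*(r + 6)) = r + 4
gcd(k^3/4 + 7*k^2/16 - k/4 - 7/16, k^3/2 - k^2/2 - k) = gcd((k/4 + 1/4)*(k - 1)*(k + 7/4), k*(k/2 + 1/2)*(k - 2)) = k + 1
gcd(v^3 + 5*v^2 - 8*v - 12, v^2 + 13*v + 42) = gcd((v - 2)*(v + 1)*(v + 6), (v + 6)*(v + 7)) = v + 6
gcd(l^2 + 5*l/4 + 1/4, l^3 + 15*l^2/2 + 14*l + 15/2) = l + 1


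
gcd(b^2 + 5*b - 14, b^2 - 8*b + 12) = b - 2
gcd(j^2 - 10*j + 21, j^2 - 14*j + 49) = j - 7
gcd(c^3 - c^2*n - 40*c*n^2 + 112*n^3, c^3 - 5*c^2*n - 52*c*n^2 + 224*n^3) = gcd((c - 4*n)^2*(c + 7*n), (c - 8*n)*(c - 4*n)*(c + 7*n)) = c^2 + 3*c*n - 28*n^2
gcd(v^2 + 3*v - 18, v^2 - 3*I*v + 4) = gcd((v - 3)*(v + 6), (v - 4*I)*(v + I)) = 1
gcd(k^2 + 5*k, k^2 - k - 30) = k + 5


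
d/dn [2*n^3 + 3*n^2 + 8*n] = 6*n^2 + 6*n + 8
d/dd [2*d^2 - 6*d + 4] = 4*d - 6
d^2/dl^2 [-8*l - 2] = 0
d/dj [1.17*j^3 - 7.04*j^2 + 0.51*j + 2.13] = 3.51*j^2 - 14.08*j + 0.51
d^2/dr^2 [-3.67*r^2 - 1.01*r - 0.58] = -7.34000000000000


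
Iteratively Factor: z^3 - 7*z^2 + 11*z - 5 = (z - 5)*(z^2 - 2*z + 1) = (z - 5)*(z - 1)*(z - 1)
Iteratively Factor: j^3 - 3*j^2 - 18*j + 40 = (j - 5)*(j^2 + 2*j - 8) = (j - 5)*(j + 4)*(j - 2)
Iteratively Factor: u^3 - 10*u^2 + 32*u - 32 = (u - 2)*(u^2 - 8*u + 16) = (u - 4)*(u - 2)*(u - 4)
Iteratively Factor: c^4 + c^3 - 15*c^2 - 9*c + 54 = (c - 3)*(c^3 + 4*c^2 - 3*c - 18) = (c - 3)*(c + 3)*(c^2 + c - 6) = (c - 3)*(c + 3)^2*(c - 2)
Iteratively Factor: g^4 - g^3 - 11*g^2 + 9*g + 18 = (g - 2)*(g^3 + g^2 - 9*g - 9) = (g - 2)*(g + 1)*(g^2 - 9) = (g - 2)*(g + 1)*(g + 3)*(g - 3)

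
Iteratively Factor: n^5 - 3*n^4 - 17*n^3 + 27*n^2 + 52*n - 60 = (n - 2)*(n^4 - n^3 - 19*n^2 - 11*n + 30) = (n - 5)*(n - 2)*(n^3 + 4*n^2 + n - 6) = (n - 5)*(n - 2)*(n - 1)*(n^2 + 5*n + 6) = (n - 5)*(n - 2)*(n - 1)*(n + 2)*(n + 3)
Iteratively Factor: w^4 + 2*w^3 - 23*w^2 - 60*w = (w - 5)*(w^3 + 7*w^2 + 12*w) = w*(w - 5)*(w^2 + 7*w + 12) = w*(w - 5)*(w + 4)*(w + 3)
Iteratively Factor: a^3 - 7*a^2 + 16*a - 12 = (a - 2)*(a^2 - 5*a + 6) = (a - 3)*(a - 2)*(a - 2)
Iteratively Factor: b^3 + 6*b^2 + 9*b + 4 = (b + 1)*(b^2 + 5*b + 4) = (b + 1)^2*(b + 4)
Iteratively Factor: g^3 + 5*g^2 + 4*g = (g + 4)*(g^2 + g) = (g + 1)*(g + 4)*(g)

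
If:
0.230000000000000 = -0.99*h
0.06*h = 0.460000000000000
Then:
No Solution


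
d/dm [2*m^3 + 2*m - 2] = 6*m^2 + 2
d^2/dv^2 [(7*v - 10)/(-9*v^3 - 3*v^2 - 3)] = 2*(-v^2*(7*v - 10)*(9*v + 2)^2 + (63*v^2 + 14*v + (7*v - 10)*(9*v + 1))*(3*v^3 + v^2 + 1))/(3*(3*v^3 + v^2 + 1)^3)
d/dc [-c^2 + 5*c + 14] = 5 - 2*c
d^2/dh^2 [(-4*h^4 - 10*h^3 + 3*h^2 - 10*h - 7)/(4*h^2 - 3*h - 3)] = 4*(-32*h^6 + 72*h^5 + 18*h^4 - 311*h^3 - 357*h^2 - 189*h - 15)/(64*h^6 - 144*h^5 - 36*h^4 + 189*h^3 + 27*h^2 - 81*h - 27)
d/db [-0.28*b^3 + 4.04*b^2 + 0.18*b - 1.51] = -0.84*b^2 + 8.08*b + 0.18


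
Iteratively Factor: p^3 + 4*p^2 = (p)*(p^2 + 4*p) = p*(p + 4)*(p)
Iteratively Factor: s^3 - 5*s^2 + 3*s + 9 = (s - 3)*(s^2 - 2*s - 3) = (s - 3)*(s + 1)*(s - 3)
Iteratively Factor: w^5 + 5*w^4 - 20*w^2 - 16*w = (w - 2)*(w^4 + 7*w^3 + 14*w^2 + 8*w) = (w - 2)*(w + 1)*(w^3 + 6*w^2 + 8*w) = (w - 2)*(w + 1)*(w + 2)*(w^2 + 4*w) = w*(w - 2)*(w + 1)*(w + 2)*(w + 4)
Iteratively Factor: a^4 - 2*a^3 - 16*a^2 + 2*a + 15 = (a - 5)*(a^3 + 3*a^2 - a - 3) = (a - 5)*(a - 1)*(a^2 + 4*a + 3) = (a - 5)*(a - 1)*(a + 3)*(a + 1)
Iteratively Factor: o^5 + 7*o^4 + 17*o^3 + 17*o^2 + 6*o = (o + 1)*(o^4 + 6*o^3 + 11*o^2 + 6*o) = (o + 1)*(o + 3)*(o^3 + 3*o^2 + 2*o) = (o + 1)*(o + 2)*(o + 3)*(o^2 + o) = o*(o + 1)*(o + 2)*(o + 3)*(o + 1)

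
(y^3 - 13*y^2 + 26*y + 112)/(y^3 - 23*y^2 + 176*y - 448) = (y + 2)/(y - 8)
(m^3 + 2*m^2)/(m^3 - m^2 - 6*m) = m/(m - 3)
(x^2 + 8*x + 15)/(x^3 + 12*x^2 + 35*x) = (x + 3)/(x*(x + 7))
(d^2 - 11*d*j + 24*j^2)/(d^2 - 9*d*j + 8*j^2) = (d - 3*j)/(d - j)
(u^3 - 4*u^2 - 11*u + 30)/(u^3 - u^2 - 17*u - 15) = (u - 2)/(u + 1)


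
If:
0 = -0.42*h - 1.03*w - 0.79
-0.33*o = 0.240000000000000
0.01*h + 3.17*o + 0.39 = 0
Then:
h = 191.55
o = -0.73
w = -78.87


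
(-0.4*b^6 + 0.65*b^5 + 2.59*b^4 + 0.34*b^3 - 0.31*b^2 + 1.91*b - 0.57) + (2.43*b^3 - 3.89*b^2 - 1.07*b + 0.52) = -0.4*b^6 + 0.65*b^5 + 2.59*b^4 + 2.77*b^3 - 4.2*b^2 + 0.84*b - 0.0499999999999999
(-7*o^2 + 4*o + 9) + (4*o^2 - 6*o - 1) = -3*o^2 - 2*o + 8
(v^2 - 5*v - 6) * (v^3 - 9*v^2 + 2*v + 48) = v^5 - 14*v^4 + 41*v^3 + 92*v^2 - 252*v - 288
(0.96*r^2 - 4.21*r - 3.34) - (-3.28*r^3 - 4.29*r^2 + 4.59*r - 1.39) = 3.28*r^3 + 5.25*r^2 - 8.8*r - 1.95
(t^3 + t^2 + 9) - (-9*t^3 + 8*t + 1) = 10*t^3 + t^2 - 8*t + 8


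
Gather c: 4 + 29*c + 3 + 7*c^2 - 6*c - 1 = 7*c^2 + 23*c + 6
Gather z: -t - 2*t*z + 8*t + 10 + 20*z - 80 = 7*t + z*(20 - 2*t) - 70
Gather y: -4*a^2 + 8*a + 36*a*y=-4*a^2 + 36*a*y + 8*a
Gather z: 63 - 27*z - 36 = 27 - 27*z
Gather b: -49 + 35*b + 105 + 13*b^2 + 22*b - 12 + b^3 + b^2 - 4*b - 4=b^3 + 14*b^2 + 53*b + 40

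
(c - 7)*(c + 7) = c^2 - 49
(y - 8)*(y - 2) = y^2 - 10*y + 16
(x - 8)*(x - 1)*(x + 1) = x^3 - 8*x^2 - x + 8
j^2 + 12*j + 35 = (j + 5)*(j + 7)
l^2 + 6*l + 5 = (l + 1)*(l + 5)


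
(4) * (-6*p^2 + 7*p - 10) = -24*p^2 + 28*p - 40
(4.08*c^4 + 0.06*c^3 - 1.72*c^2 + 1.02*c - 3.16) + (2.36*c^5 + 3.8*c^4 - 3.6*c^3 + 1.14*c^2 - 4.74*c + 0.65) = 2.36*c^5 + 7.88*c^4 - 3.54*c^3 - 0.58*c^2 - 3.72*c - 2.51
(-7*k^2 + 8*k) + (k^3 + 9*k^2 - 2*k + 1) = k^3 + 2*k^2 + 6*k + 1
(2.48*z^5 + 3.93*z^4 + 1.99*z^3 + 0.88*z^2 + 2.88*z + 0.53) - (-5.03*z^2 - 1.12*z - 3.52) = 2.48*z^5 + 3.93*z^4 + 1.99*z^3 + 5.91*z^2 + 4.0*z + 4.05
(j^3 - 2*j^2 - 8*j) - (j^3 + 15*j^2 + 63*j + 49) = -17*j^2 - 71*j - 49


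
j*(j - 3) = j^2 - 3*j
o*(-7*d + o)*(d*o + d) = -7*d^2*o^2 - 7*d^2*o + d*o^3 + d*o^2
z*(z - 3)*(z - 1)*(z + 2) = z^4 - 2*z^3 - 5*z^2 + 6*z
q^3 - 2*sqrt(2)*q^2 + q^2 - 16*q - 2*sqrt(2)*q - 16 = (q + 1)*(q - 4*sqrt(2))*(q + 2*sqrt(2))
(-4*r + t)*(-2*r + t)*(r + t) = 8*r^3 + 2*r^2*t - 5*r*t^2 + t^3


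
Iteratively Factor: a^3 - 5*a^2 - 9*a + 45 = (a + 3)*(a^2 - 8*a + 15) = (a - 3)*(a + 3)*(a - 5)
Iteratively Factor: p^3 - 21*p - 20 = (p - 5)*(p^2 + 5*p + 4) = (p - 5)*(p + 1)*(p + 4)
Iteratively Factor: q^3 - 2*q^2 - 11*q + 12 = (q + 3)*(q^2 - 5*q + 4) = (q - 4)*(q + 3)*(q - 1)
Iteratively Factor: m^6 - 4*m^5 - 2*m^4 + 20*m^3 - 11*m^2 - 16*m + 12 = (m - 2)*(m^5 - 2*m^4 - 6*m^3 + 8*m^2 + 5*m - 6) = (m - 2)*(m - 1)*(m^4 - m^3 - 7*m^2 + m + 6) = (m - 3)*(m - 2)*(m - 1)*(m^3 + 2*m^2 - m - 2) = (m - 3)*(m - 2)*(m - 1)*(m + 1)*(m^2 + m - 2) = (m - 3)*(m - 2)*(m - 1)*(m + 1)*(m + 2)*(m - 1)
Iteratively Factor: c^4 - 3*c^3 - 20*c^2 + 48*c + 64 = (c + 4)*(c^3 - 7*c^2 + 8*c + 16) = (c - 4)*(c + 4)*(c^2 - 3*c - 4) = (c - 4)^2*(c + 4)*(c + 1)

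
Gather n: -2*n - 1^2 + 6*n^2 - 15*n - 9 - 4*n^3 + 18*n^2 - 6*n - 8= -4*n^3 + 24*n^2 - 23*n - 18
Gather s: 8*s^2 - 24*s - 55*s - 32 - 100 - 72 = 8*s^2 - 79*s - 204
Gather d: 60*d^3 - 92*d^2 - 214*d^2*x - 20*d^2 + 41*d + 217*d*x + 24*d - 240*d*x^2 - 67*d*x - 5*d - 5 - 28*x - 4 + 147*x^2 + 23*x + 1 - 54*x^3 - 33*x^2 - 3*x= 60*d^3 + d^2*(-214*x - 112) + d*(-240*x^2 + 150*x + 60) - 54*x^3 + 114*x^2 - 8*x - 8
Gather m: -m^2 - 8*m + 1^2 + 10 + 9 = -m^2 - 8*m + 20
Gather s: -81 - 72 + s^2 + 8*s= s^2 + 8*s - 153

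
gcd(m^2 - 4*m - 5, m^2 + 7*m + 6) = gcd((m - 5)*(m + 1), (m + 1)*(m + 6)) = m + 1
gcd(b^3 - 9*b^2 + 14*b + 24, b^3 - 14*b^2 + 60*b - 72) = b - 6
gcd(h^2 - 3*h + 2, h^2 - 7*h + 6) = h - 1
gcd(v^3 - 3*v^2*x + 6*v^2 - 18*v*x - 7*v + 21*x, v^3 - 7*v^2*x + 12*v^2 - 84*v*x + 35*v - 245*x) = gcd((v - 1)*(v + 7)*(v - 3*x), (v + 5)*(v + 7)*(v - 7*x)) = v + 7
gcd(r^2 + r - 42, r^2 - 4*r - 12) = r - 6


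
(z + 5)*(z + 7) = z^2 + 12*z + 35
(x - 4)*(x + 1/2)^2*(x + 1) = x^4 - 2*x^3 - 27*x^2/4 - 19*x/4 - 1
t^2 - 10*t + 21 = (t - 7)*(t - 3)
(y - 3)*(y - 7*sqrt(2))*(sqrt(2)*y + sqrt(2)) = sqrt(2)*y^3 - 14*y^2 - 2*sqrt(2)*y^2 - 3*sqrt(2)*y + 28*y + 42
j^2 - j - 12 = (j - 4)*(j + 3)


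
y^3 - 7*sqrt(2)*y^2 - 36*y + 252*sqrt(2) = (y - 6)*(y + 6)*(y - 7*sqrt(2))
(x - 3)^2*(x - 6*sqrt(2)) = x^3 - 6*sqrt(2)*x^2 - 6*x^2 + 9*x + 36*sqrt(2)*x - 54*sqrt(2)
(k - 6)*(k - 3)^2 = k^3 - 12*k^2 + 45*k - 54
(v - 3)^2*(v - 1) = v^3 - 7*v^2 + 15*v - 9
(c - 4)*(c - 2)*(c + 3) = c^3 - 3*c^2 - 10*c + 24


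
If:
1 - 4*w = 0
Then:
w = 1/4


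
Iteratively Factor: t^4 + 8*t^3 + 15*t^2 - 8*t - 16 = (t + 1)*(t^3 + 7*t^2 + 8*t - 16) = (t - 1)*(t + 1)*(t^2 + 8*t + 16) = (t - 1)*(t + 1)*(t + 4)*(t + 4)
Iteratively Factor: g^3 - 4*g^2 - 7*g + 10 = (g + 2)*(g^2 - 6*g + 5) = (g - 5)*(g + 2)*(g - 1)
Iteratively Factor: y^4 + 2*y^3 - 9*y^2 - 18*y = (y + 2)*(y^3 - 9*y) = (y + 2)*(y + 3)*(y^2 - 3*y) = (y - 3)*(y + 2)*(y + 3)*(y)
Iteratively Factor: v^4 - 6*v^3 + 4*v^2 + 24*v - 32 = (v - 4)*(v^3 - 2*v^2 - 4*v + 8) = (v - 4)*(v + 2)*(v^2 - 4*v + 4) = (v - 4)*(v - 2)*(v + 2)*(v - 2)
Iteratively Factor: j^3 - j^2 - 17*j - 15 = (j - 5)*(j^2 + 4*j + 3) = (j - 5)*(j + 1)*(j + 3)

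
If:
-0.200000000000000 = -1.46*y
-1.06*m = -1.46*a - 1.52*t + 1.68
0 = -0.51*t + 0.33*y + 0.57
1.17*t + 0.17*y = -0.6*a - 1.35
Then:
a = -4.64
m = -6.25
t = 1.21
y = 0.14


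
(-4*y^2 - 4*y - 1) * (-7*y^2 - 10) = 28*y^4 + 28*y^3 + 47*y^2 + 40*y + 10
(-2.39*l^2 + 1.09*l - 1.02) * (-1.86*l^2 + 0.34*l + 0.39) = 4.4454*l^4 - 2.84*l^3 + 1.3357*l^2 + 0.0783*l - 0.3978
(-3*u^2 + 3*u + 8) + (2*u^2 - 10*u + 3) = -u^2 - 7*u + 11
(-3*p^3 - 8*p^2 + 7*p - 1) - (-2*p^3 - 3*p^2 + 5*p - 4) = -p^3 - 5*p^2 + 2*p + 3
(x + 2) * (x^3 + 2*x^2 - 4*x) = x^4 + 4*x^3 - 8*x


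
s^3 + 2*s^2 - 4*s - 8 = (s - 2)*(s + 2)^2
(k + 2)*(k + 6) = k^2 + 8*k + 12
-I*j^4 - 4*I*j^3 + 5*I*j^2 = j^2*(j + 5)*(-I*j + I)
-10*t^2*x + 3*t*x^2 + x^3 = x*(-2*t + x)*(5*t + x)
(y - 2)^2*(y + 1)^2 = y^4 - 2*y^3 - 3*y^2 + 4*y + 4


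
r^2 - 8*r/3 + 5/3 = (r - 5/3)*(r - 1)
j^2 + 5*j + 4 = (j + 1)*(j + 4)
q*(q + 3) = q^2 + 3*q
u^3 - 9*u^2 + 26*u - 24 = (u - 4)*(u - 3)*(u - 2)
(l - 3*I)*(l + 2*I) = l^2 - I*l + 6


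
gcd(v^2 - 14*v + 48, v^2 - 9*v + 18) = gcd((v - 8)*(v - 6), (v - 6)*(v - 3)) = v - 6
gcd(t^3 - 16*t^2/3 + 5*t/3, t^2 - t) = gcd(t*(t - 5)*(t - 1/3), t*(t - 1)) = t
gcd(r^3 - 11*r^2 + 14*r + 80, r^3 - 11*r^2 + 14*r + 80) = r^3 - 11*r^2 + 14*r + 80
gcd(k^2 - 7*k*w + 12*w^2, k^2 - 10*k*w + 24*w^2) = -k + 4*w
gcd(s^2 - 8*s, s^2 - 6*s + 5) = 1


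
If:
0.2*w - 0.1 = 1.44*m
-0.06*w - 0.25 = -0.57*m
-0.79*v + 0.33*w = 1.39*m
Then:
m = 2.03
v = 2.74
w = 15.11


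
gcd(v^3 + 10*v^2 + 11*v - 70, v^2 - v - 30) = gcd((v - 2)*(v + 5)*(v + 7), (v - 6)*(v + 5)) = v + 5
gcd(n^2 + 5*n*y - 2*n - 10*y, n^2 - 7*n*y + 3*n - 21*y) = 1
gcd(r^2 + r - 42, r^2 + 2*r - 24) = 1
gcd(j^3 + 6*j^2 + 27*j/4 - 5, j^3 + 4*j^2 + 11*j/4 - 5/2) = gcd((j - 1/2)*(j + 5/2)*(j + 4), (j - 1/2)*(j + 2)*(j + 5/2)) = j^2 + 2*j - 5/4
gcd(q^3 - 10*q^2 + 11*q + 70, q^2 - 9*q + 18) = 1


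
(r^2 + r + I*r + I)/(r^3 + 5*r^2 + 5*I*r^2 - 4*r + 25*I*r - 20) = (r + 1)/(r^2 + r*(5 + 4*I) + 20*I)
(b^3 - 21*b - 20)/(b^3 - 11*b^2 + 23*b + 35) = (b + 4)/(b - 7)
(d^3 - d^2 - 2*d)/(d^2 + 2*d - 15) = d*(d^2 - d - 2)/(d^2 + 2*d - 15)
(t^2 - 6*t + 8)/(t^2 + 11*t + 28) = (t^2 - 6*t + 8)/(t^2 + 11*t + 28)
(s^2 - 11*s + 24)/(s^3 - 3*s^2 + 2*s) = (s^2 - 11*s + 24)/(s*(s^2 - 3*s + 2))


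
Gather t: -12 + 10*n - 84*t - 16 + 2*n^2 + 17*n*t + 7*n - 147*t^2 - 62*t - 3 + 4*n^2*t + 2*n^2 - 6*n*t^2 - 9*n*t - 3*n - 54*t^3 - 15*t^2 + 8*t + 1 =4*n^2 + 14*n - 54*t^3 + t^2*(-6*n - 162) + t*(4*n^2 + 8*n - 138) - 30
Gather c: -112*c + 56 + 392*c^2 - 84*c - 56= 392*c^2 - 196*c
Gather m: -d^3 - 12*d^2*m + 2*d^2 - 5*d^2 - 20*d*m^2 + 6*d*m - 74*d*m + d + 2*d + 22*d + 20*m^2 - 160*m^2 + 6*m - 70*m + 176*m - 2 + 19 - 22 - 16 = -d^3 - 3*d^2 + 25*d + m^2*(-20*d - 140) + m*(-12*d^2 - 68*d + 112) - 21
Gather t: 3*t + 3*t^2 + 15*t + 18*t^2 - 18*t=21*t^2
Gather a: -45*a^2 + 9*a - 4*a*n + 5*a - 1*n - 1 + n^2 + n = -45*a^2 + a*(14 - 4*n) + n^2 - 1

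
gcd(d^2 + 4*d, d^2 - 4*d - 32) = d + 4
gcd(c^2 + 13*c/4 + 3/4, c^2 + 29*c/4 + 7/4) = c + 1/4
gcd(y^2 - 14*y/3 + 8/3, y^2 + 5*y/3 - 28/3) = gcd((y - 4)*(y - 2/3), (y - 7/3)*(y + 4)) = 1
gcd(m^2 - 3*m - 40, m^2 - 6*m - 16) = m - 8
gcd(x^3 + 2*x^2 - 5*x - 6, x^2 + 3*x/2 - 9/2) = x + 3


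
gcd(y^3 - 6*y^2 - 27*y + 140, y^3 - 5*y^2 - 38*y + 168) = y^2 - 11*y + 28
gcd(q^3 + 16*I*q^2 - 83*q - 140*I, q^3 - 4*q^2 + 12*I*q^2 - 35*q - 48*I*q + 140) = q^2 + 12*I*q - 35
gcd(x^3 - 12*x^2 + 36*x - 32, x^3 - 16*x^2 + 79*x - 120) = x - 8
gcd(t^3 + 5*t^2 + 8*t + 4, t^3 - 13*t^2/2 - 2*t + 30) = t + 2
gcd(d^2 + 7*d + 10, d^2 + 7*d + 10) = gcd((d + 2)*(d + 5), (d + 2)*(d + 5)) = d^2 + 7*d + 10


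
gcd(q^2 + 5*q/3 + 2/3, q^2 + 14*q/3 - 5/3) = 1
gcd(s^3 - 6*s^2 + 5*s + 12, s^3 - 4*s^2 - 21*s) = 1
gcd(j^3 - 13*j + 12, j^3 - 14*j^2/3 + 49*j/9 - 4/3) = j - 3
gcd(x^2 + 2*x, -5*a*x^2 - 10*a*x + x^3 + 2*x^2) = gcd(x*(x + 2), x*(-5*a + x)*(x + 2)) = x^2 + 2*x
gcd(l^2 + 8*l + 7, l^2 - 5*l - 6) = l + 1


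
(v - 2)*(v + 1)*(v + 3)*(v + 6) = v^4 + 8*v^3 + 7*v^2 - 36*v - 36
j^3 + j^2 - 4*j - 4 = (j - 2)*(j + 1)*(j + 2)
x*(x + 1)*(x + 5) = x^3 + 6*x^2 + 5*x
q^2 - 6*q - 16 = (q - 8)*(q + 2)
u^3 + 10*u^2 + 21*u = u*(u + 3)*(u + 7)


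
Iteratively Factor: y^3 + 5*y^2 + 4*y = (y + 4)*(y^2 + y) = y*(y + 4)*(y + 1)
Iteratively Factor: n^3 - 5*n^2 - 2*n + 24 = (n - 3)*(n^2 - 2*n - 8) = (n - 3)*(n + 2)*(n - 4)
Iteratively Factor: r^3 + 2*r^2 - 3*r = (r)*(r^2 + 2*r - 3) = r*(r + 3)*(r - 1)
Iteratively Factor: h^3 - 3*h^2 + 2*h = (h)*(h^2 - 3*h + 2) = h*(h - 1)*(h - 2)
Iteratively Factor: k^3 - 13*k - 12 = (k + 3)*(k^2 - 3*k - 4) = (k + 1)*(k + 3)*(k - 4)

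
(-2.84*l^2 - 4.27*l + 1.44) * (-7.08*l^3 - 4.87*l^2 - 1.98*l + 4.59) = 20.1072*l^5 + 44.0624*l^4 + 16.2229*l^3 - 11.5938*l^2 - 22.4505*l + 6.6096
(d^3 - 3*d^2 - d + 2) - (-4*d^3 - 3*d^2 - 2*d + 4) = 5*d^3 + d - 2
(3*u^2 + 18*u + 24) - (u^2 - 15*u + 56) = 2*u^2 + 33*u - 32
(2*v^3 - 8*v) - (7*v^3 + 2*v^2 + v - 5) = -5*v^3 - 2*v^2 - 9*v + 5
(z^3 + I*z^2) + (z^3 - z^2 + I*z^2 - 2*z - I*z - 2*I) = 2*z^3 - z^2 + 2*I*z^2 - 2*z - I*z - 2*I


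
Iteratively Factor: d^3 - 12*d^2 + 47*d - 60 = (d - 4)*(d^2 - 8*d + 15) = (d - 5)*(d - 4)*(d - 3)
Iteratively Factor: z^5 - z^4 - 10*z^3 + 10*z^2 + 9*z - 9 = (z + 3)*(z^4 - 4*z^3 + 2*z^2 + 4*z - 3) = (z - 1)*(z + 3)*(z^3 - 3*z^2 - z + 3) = (z - 3)*(z - 1)*(z + 3)*(z^2 - 1) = (z - 3)*(z - 1)*(z + 1)*(z + 3)*(z - 1)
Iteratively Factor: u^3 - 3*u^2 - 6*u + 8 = (u - 1)*(u^2 - 2*u - 8) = (u - 4)*(u - 1)*(u + 2)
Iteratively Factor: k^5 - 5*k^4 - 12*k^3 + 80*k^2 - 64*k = (k - 4)*(k^4 - k^3 - 16*k^2 + 16*k) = (k - 4)^2*(k^3 + 3*k^2 - 4*k) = (k - 4)^2*(k + 4)*(k^2 - k) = k*(k - 4)^2*(k + 4)*(k - 1)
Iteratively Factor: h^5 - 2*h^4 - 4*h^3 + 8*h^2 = (h - 2)*(h^4 - 4*h^2) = h*(h - 2)*(h^3 - 4*h) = h^2*(h - 2)*(h^2 - 4) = h^2*(h - 2)^2*(h + 2)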